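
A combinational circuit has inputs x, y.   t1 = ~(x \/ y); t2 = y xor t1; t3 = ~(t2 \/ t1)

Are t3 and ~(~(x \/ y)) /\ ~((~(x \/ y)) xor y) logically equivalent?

t1 = ~(x \/ y)
t2 = y xor t1 = y xor (~(x \/ y))
t3 = ~(t2 \/ t1) = ~((y xor (~(x \/ y))) \/ (~(x \/ y)))
At x=0, y=0: circuit gives 0, formula gives 0.
At x=1, y=0: circuit gives 1, formula gives 1.
Agrees on all 4 inputs.

Yes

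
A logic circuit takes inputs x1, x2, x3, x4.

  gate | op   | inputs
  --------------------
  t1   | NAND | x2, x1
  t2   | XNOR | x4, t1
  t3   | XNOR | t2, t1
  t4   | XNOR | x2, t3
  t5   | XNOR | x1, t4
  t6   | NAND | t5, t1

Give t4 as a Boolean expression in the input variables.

t1 = x2 NAND x1
t2 = x4 XNOR t1 = x4 XNOR (x2 NAND x1)
t3 = t2 XNOR t1 = (x4 XNOR (x2 NAND x1)) XNOR (x2 NAND x1)
t4 = x2 XNOR t3 = x2 XNOR ((x4 XNOR (x2 NAND x1)) XNOR (x2 NAND x1))

x2 XNOR ((x4 XNOR (x2 NAND x1)) XNOR (x2 NAND x1))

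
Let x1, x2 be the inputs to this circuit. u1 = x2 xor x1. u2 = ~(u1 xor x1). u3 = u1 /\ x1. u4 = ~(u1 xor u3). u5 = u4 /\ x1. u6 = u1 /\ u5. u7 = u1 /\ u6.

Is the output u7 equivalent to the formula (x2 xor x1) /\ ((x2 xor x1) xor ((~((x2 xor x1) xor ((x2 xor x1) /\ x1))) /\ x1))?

No

u1 = x2 xor x1
u3 = u1 /\ x1 = (x2 xor x1) /\ x1
u4 = ~(u1 xor u3) = ~((x2 xor x1) xor ((x2 xor x1) /\ x1))
u5 = u4 /\ x1 = (~((x2 xor x1) xor ((x2 xor x1) /\ x1))) /\ x1
u6 = u1 /\ u5 = (x2 xor x1) /\ ((~((x2 xor x1) xor ((x2 xor x1) /\ x1))) /\ x1)
u7 = u1 /\ u6 = (x2 xor x1) /\ ((x2 xor x1) /\ ((~((x2 xor x1) xor ((x2 xor x1) /\ x1))) /\ x1))
At x1=0, x2=1: circuit gives 0, formula gives 1.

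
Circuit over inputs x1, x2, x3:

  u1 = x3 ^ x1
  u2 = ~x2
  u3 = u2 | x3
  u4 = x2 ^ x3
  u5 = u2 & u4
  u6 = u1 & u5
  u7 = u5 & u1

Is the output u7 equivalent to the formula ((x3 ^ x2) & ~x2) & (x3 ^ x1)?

Yes

u1 = x3 ^ x1
u2 = ~x2
u4 = x2 ^ x3
u5 = u2 & u4 = ~x2 & (x2 ^ x3)
u7 = u5 & u1 = (~x2 & (x2 ^ x3)) & (x3 ^ x1)
At x1=0, x2=0, x3=0: circuit gives 0, formula gives 0.
At x1=0, x2=0, x3=1: circuit gives 1, formula gives 1.
Agrees on all 8 inputs.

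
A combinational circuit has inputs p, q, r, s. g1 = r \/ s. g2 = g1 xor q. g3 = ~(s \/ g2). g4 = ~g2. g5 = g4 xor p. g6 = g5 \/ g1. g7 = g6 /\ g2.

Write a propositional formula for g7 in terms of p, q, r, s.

g1 = r \/ s
g2 = g1 xor q = (r \/ s) xor q
g4 = ~g2 = ~((r \/ s) xor q)
g5 = g4 xor p = ~((r \/ s) xor q) xor p
g6 = g5 \/ g1 = (~((r \/ s) xor q) xor p) \/ (r \/ s)
g7 = g6 /\ g2 = ((~((r \/ s) xor q) xor p) \/ (r \/ s)) /\ ((r \/ s) xor q)

((~((r \/ s) xor q) xor p) \/ (r \/ s)) /\ ((r \/ s) xor q)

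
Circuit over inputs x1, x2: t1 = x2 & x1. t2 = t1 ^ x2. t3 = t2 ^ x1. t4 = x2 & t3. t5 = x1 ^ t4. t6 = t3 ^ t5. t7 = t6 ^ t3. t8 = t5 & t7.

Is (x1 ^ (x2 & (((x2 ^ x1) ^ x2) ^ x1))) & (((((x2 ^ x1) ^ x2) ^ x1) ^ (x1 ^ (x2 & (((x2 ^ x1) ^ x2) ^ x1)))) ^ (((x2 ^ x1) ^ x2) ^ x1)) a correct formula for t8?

No

t1 = x2 & x1
t2 = t1 ^ x2 = (x2 & x1) ^ x2
t3 = t2 ^ x1 = ((x2 & x1) ^ x2) ^ x1
t4 = x2 & t3 = x2 & (((x2 & x1) ^ x2) ^ x1)
t5 = x1 ^ t4 = x1 ^ (x2 & (((x2 & x1) ^ x2) ^ x1))
t6 = t3 ^ t5 = (((x2 & x1) ^ x2) ^ x1) ^ (x1 ^ (x2 & (((x2 & x1) ^ x2) ^ x1)))
t7 = t6 ^ t3 = ((((x2 & x1) ^ x2) ^ x1) ^ (x1 ^ (x2 & (((x2 & x1) ^ x2) ^ x1)))) ^ (((x2 & x1) ^ x2) ^ x1)
t8 = t5 & t7 = (x1 ^ (x2 & (((x2 & x1) ^ x2) ^ x1))) & (((((x2 & x1) ^ x2) ^ x1) ^ (x1 ^ (x2 & (((x2 & x1) ^ x2) ^ x1)))) ^ (((x2 & x1) ^ x2) ^ x1))
At x1=0, x2=1: circuit gives 1, formula gives 0.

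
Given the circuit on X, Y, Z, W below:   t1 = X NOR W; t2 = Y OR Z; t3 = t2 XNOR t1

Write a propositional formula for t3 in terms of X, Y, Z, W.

(Y OR Z) XNOR (X NOR W)

t1 = X NOR W
t2 = Y OR Z
t3 = t2 XNOR t1 = (Y OR Z) XNOR (X NOR W)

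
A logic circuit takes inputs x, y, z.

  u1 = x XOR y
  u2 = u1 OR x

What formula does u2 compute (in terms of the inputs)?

u1 = x XOR y
u2 = u1 OR x = (x XOR y) OR x

(x XOR y) OR x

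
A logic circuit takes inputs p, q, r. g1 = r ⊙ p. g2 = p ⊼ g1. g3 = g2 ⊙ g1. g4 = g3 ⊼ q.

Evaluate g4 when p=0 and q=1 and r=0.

g1 = 0 ⊙ 0 = 1
g2 = 0 ⊼ 1 = 1
g3 = 1 ⊙ 1 = 1
g4 = 1 ⊼ 1 = 0

0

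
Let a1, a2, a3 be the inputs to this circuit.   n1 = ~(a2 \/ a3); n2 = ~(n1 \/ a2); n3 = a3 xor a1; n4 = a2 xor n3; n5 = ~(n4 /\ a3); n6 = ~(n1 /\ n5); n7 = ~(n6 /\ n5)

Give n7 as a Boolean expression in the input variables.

~((~((~(a2 \/ a3)) /\ (~((a2 xor (a3 xor a1)) /\ a3)))) /\ (~((a2 xor (a3 xor a1)) /\ a3)))

n1 = ~(a2 \/ a3)
n3 = a3 xor a1
n4 = a2 xor n3 = a2 xor (a3 xor a1)
n5 = ~(n4 /\ a3) = ~((a2 xor (a3 xor a1)) /\ a3)
n6 = ~(n1 /\ n5) = ~((~(a2 \/ a3)) /\ (~((a2 xor (a3 xor a1)) /\ a3)))
n7 = ~(n6 /\ n5) = ~((~((~(a2 \/ a3)) /\ (~((a2 xor (a3 xor a1)) /\ a3)))) /\ (~((a2 xor (a3 xor a1)) /\ a3)))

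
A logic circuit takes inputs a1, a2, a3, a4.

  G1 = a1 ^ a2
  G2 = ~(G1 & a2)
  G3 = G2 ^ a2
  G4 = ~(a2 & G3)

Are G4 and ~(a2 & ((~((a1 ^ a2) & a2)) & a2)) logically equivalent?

G1 = a1 ^ a2
G2 = ~(G1 & a2) = ~((a1 ^ a2) & a2)
G3 = G2 ^ a2 = (~((a1 ^ a2) & a2)) ^ a2
G4 = ~(a2 & G3) = ~(a2 & ((~((a1 ^ a2) & a2)) ^ a2))
At a1=0, a2=1, a3=0, a4=0: circuit gives 0, formula gives 1.

No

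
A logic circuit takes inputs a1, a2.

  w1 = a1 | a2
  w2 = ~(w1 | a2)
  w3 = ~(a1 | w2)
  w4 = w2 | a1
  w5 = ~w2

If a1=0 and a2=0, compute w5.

0

w1 = 0 | 0 = 0
w2 = ~(0 | 0) = 1
w5 = ~1 = 0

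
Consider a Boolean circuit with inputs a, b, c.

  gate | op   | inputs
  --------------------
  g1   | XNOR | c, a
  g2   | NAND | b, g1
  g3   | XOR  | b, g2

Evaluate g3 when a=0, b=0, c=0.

1

g1 = 0 XNOR 0 = 1
g2 = 0 NAND 1 = 1
g3 = 0 XOR 1 = 1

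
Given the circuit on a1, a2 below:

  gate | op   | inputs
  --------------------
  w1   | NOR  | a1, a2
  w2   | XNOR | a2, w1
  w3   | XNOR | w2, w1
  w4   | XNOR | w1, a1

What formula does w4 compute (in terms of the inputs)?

(a1 NOR a2) XNOR a1

w1 = a1 NOR a2
w4 = w1 XNOR a1 = (a1 NOR a2) XNOR a1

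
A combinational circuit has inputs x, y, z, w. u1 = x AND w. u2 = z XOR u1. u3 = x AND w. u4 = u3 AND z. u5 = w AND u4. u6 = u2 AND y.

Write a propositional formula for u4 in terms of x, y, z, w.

u3 = x AND w
u4 = u3 AND z = (x AND w) AND z

(x AND w) AND z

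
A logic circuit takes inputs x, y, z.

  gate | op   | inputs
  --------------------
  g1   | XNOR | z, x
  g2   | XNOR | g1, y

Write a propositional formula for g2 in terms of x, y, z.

(z XNOR x) XNOR y

g1 = z XNOR x
g2 = g1 XNOR y = (z XNOR x) XNOR y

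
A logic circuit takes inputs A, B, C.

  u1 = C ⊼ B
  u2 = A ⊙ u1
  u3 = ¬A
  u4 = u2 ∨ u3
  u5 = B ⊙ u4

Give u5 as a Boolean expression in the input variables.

u1 = C ⊼ B
u2 = A ⊙ u1 = A ⊙ (C ⊼ B)
u3 = ¬A
u4 = u2 ∨ u3 = (A ⊙ (C ⊼ B)) ∨ ¬A
u5 = B ⊙ u4 = B ⊙ ((A ⊙ (C ⊼ B)) ∨ ¬A)

B ⊙ ((A ⊙ (C ⊼ B)) ∨ ¬A)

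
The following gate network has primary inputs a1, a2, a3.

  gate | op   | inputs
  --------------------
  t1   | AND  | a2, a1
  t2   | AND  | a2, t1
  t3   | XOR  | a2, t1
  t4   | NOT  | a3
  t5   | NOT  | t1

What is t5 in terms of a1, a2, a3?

NOT (a2 AND a1)

t1 = a2 AND a1
t5 = NOT t1 = NOT (a2 AND a1)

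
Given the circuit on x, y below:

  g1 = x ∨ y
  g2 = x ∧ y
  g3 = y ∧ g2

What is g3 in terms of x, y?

y ∧ (x ∧ y)

g2 = x ∧ y
g3 = y ∧ g2 = y ∧ (x ∧ y)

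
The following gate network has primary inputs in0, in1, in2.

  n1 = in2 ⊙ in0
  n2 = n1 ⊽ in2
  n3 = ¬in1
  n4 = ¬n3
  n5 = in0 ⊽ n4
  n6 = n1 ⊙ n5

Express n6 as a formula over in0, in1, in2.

n1 = in2 ⊙ in0
n3 = ¬in1
n4 = ¬n3 = ¬¬in1
n5 = in0 ⊽ n4 = in0 ⊽ ¬¬in1
n6 = n1 ⊙ n5 = (in2 ⊙ in0) ⊙ (in0 ⊽ ¬¬in1)

(in2 ⊙ in0) ⊙ (in0 ⊽ ¬¬in1)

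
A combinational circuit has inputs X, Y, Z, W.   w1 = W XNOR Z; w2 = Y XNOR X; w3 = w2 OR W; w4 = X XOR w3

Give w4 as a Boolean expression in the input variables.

X XOR ((Y XNOR X) OR W)

w2 = Y XNOR X
w3 = w2 OR W = (Y XNOR X) OR W
w4 = X XOR w3 = X XOR ((Y XNOR X) OR W)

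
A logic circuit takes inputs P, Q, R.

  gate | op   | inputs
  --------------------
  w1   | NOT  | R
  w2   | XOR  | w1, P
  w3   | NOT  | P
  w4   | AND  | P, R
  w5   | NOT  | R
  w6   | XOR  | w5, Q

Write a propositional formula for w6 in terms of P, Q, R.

w5 = NOT R
w6 = w5 XOR Q = NOT R XOR Q

NOT R XOR Q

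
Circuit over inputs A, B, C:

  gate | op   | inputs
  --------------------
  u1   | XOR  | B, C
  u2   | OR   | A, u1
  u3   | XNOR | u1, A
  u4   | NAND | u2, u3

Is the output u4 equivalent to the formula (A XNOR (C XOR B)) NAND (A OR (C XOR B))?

u1 = B XOR C
u2 = A OR u1 = A OR (B XOR C)
u3 = u1 XNOR A = (B XOR C) XNOR A
u4 = u2 NAND u3 = (A OR (B XOR C)) NAND ((B XOR C) XNOR A)
At A=1, B=0, C=1: circuit gives 0, formula gives 0.
At A=0, B=0, C=0: circuit gives 1, formula gives 1.
Agrees on all 8 inputs.

Yes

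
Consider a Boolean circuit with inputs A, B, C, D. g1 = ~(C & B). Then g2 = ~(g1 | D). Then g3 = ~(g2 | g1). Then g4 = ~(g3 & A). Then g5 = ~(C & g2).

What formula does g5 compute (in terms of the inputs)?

g1 = ~(C & B)
g2 = ~(g1 | D) = ~((~(C & B)) | D)
g5 = ~(C & g2) = ~(C & (~((~(C & B)) | D)))

~(C & (~((~(C & B)) | D)))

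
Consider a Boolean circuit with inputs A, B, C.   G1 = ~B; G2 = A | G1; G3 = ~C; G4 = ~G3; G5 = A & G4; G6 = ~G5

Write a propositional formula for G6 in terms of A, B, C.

~(A & ~~C)

G3 = ~C
G4 = ~G3 = ~~C
G5 = A & G4 = A & ~~C
G6 = ~G5 = ~(A & ~~C)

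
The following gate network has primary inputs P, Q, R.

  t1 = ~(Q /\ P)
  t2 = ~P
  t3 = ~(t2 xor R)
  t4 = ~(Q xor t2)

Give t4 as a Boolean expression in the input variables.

t2 = ~P
t4 = ~(Q xor t2) = ~(Q xor ~P)

~(Q xor ~P)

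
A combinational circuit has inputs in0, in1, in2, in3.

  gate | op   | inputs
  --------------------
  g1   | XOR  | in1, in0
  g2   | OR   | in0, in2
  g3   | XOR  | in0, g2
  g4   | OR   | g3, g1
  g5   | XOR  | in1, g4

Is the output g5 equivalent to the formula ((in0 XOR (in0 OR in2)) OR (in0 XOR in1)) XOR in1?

g1 = in1 XOR in0
g2 = in0 OR in2
g3 = in0 XOR g2 = in0 XOR (in0 OR in2)
g4 = g3 OR g1 = (in0 XOR (in0 OR in2)) OR (in1 XOR in0)
g5 = in1 XOR g4 = in1 XOR ((in0 XOR (in0 OR in2)) OR (in1 XOR in0))
At in0=0, in1=0, in2=0, in3=0: circuit gives 0, formula gives 0.
At in0=0, in1=0, in2=1, in3=0: circuit gives 1, formula gives 1.
Agrees on all 16 inputs.

Yes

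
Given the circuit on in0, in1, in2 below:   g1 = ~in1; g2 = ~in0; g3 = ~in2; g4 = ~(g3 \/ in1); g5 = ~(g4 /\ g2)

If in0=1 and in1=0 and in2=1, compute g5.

1

g2 = ~1 = 0
g3 = ~1 = 0
g4 = ~(0 \/ 0) = 1
g5 = ~(1 /\ 0) = 1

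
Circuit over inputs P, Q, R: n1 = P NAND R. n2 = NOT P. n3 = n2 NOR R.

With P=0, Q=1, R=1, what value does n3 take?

n2 = NOT 0 = 1
n3 = 1 NOR 1 = 0

0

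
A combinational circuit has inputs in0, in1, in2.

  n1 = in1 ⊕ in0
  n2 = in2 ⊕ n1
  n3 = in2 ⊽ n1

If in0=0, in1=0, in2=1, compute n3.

0

n1 = 0 ⊕ 0 = 0
n3 = 1 ⊽ 0 = 0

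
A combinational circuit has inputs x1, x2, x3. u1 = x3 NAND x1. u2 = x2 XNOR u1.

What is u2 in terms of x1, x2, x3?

u1 = x3 NAND x1
u2 = x2 XNOR u1 = x2 XNOR (x3 NAND x1)

x2 XNOR (x3 NAND x1)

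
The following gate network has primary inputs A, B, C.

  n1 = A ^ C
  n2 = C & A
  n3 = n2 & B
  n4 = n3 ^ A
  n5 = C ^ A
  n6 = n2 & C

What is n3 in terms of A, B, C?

n2 = C & A
n3 = n2 & B = (C & A) & B

(C & A) & B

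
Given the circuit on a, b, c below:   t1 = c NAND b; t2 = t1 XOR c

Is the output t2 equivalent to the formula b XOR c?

t1 = c NAND b
t2 = t1 XOR c = (c NAND b) XOR c
At a=0, b=0, c=0: circuit gives 1, formula gives 0.

No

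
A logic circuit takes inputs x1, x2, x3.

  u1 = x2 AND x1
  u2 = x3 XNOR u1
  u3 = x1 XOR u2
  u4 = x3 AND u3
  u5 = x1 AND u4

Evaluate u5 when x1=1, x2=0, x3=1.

u1 = 0 AND 1 = 0
u2 = 1 XNOR 0 = 0
u3 = 1 XOR 0 = 1
u4 = 1 AND 1 = 1
u5 = 1 AND 1 = 1

1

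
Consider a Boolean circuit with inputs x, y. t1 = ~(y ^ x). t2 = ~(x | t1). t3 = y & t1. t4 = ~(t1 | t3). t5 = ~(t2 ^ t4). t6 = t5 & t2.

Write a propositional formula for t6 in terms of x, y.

(~((~(x | (~(y ^ x)))) ^ (~((~(y ^ x)) | (y & (~(y ^ x))))))) & (~(x | (~(y ^ x))))

t1 = ~(y ^ x)
t2 = ~(x | t1) = ~(x | (~(y ^ x)))
t3 = y & t1 = y & (~(y ^ x))
t4 = ~(t1 | t3) = ~((~(y ^ x)) | (y & (~(y ^ x))))
t5 = ~(t2 ^ t4) = ~((~(x | (~(y ^ x)))) ^ (~((~(y ^ x)) | (y & (~(y ^ x))))))
t6 = t5 & t2 = (~((~(x | (~(y ^ x)))) ^ (~((~(y ^ x)) | (y & (~(y ^ x))))))) & (~(x | (~(y ^ x))))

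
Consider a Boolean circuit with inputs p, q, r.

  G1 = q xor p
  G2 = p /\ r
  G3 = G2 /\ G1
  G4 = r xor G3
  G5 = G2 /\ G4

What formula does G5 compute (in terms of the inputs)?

(p /\ r) /\ (r xor ((p /\ r) /\ (q xor p)))

G1 = q xor p
G2 = p /\ r
G3 = G2 /\ G1 = (p /\ r) /\ (q xor p)
G4 = r xor G3 = r xor ((p /\ r) /\ (q xor p))
G5 = G2 /\ G4 = (p /\ r) /\ (r xor ((p /\ r) /\ (q xor p)))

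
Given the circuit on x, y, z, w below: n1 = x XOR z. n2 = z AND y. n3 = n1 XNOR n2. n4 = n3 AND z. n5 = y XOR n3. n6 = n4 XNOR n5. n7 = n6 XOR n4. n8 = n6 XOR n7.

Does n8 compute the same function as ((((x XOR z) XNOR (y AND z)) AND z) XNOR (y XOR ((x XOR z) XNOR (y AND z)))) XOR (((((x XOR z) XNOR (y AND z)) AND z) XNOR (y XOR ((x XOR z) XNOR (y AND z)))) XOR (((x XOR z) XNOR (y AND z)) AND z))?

n1 = x XOR z
n2 = z AND y
n3 = n1 XNOR n2 = (x XOR z) XNOR (z AND y)
n4 = n3 AND z = ((x XOR z) XNOR (z AND y)) AND z
n5 = y XOR n3 = y XOR ((x XOR z) XNOR (z AND y))
n6 = n4 XNOR n5 = (((x XOR z) XNOR (z AND y)) AND z) XNOR (y XOR ((x XOR z) XNOR (z AND y)))
n7 = n6 XOR n4 = ((((x XOR z) XNOR (z AND y)) AND z) XNOR (y XOR ((x XOR z) XNOR (z AND y)))) XOR (((x XOR z) XNOR (z AND y)) AND z)
n8 = n6 XOR n7 = ((((x XOR z) XNOR (z AND y)) AND z) XNOR (y XOR ((x XOR z) XNOR (z AND y)))) XOR (((((x XOR z) XNOR (z AND y)) AND z) XNOR (y XOR ((x XOR z) XNOR (z AND y)))) XOR (((x XOR z) XNOR (z AND y)) AND z))
At x=0, y=0, z=0, w=0: circuit gives 0, formula gives 0.
At x=0, y=1, z=1, w=0: circuit gives 1, formula gives 1.
Agrees on all 16 inputs.

Yes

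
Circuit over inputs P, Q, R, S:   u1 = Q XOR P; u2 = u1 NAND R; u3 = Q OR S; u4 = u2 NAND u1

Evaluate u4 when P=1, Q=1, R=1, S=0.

u1 = 1 XOR 1 = 0
u2 = 0 NAND 1 = 1
u4 = 1 NAND 0 = 1

1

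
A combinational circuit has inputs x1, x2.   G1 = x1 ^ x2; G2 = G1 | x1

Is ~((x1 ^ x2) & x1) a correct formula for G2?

G1 = x1 ^ x2
G2 = G1 | x1 = (x1 ^ x2) | x1
At x1=0, x2=0: circuit gives 0, formula gives 1.

No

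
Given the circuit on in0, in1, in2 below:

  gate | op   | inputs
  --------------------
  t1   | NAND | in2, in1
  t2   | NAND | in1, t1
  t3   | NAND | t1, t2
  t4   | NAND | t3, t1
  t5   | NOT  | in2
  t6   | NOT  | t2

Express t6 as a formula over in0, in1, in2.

NOT (in1 NAND (in2 NAND in1))

t1 = in2 NAND in1
t2 = in1 NAND t1 = in1 NAND (in2 NAND in1)
t6 = NOT t2 = NOT (in1 NAND (in2 NAND in1))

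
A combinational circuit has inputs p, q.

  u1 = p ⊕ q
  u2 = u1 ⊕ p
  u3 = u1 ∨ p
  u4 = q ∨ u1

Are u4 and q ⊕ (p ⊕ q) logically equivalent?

No

u1 = p ⊕ q
u4 = q ∨ u1 = q ∨ (p ⊕ q)
At p=0, q=1: circuit gives 1, formula gives 0.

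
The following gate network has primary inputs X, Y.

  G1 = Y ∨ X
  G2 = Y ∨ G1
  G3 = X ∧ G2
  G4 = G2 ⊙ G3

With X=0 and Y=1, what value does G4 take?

0

G1 = 1 ∨ 0 = 1
G2 = 1 ∨ 1 = 1
G3 = 0 ∧ 1 = 0
G4 = 1 ⊙ 0 = 0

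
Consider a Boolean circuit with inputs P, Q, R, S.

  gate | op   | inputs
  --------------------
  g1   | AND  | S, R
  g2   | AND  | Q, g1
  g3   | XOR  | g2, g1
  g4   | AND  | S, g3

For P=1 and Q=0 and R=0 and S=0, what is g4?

0

g1 = 0 AND 0 = 0
g2 = 0 AND 0 = 0
g3 = 0 XOR 0 = 0
g4 = 0 AND 0 = 0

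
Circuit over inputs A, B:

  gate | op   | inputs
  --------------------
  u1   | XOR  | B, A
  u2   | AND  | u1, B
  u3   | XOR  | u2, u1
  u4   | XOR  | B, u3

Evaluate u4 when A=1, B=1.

1

u1 = 1 XOR 1 = 0
u2 = 0 AND 1 = 0
u3 = 0 XOR 0 = 0
u4 = 1 XOR 0 = 1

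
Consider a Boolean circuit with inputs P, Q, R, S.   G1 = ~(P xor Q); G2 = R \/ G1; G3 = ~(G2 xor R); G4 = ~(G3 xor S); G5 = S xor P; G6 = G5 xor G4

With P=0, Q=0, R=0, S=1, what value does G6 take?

1

G1 = ~(0 xor 0) = 1
G2 = 0 \/ 1 = 1
G3 = ~(1 xor 0) = 0
G4 = ~(0 xor 1) = 0
G5 = 1 xor 0 = 1
G6 = 1 xor 0 = 1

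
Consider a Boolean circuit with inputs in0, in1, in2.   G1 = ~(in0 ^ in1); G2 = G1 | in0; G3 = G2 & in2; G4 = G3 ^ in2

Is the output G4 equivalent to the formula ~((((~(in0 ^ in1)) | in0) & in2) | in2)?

No

G1 = ~(in0 ^ in1)
G2 = G1 | in0 = (~(in0 ^ in1)) | in0
G3 = G2 & in2 = ((~(in0 ^ in1)) | in0) & in2
G4 = G3 ^ in2 = (((~(in0 ^ in1)) | in0) & in2) ^ in2
At in0=0, in1=0, in2=0: circuit gives 0, formula gives 1.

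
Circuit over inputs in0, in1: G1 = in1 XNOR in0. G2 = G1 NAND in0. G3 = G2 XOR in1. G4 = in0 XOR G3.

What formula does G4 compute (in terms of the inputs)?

G1 = in1 XNOR in0
G2 = G1 NAND in0 = (in1 XNOR in0) NAND in0
G3 = G2 XOR in1 = ((in1 XNOR in0) NAND in0) XOR in1
G4 = in0 XOR G3 = in0 XOR (((in1 XNOR in0) NAND in0) XOR in1)

in0 XOR (((in1 XNOR in0) NAND in0) XOR in1)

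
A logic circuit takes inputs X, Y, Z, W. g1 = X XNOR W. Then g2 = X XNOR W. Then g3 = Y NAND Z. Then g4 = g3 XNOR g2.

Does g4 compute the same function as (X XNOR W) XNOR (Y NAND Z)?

g2 = X XNOR W
g3 = Y NAND Z
g4 = g3 XNOR g2 = (Y NAND Z) XNOR (X XNOR W)
At X=0, Y=0, Z=0, W=1: circuit gives 0, formula gives 0.
At X=0, Y=0, Z=0, W=0: circuit gives 1, formula gives 1.
Agrees on all 16 inputs.

Yes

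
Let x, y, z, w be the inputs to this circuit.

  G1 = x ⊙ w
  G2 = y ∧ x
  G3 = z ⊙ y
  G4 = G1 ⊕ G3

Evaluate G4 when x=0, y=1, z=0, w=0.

G1 = 0 ⊙ 0 = 1
G3 = 0 ⊙ 1 = 0
G4 = 1 ⊕ 0 = 1

1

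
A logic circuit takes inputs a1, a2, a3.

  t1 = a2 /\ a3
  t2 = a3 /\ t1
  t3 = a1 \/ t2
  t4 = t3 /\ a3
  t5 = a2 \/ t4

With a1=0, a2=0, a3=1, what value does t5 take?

t1 = 0 /\ 1 = 0
t2 = 1 /\ 0 = 0
t3 = 0 \/ 0 = 0
t4 = 0 /\ 1 = 0
t5 = 0 \/ 0 = 0

0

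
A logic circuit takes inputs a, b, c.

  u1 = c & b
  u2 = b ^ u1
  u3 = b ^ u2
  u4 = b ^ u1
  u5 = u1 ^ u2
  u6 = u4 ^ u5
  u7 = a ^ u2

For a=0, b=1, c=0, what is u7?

u1 = 0 & 1 = 0
u2 = 1 ^ 0 = 1
u7 = 0 ^ 1 = 1

1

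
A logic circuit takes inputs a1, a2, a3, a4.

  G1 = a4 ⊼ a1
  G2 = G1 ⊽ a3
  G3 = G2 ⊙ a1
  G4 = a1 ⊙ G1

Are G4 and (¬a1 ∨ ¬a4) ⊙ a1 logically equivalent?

Yes

G1 = a4 ⊼ a1
G4 = a1 ⊙ G1 = a1 ⊙ (a4 ⊼ a1)
At a1=0, a2=0, a3=0, a4=0: circuit gives 0, formula gives 0.
At a1=1, a2=0, a3=0, a4=0: circuit gives 1, formula gives 1.
Agrees on all 16 inputs.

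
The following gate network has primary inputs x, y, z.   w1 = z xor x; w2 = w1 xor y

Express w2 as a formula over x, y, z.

w1 = z xor x
w2 = w1 xor y = (z xor x) xor y

(z xor x) xor y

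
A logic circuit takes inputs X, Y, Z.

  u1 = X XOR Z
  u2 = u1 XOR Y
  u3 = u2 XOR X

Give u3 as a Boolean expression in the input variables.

((X XOR Z) XOR Y) XOR X

u1 = X XOR Z
u2 = u1 XOR Y = (X XOR Z) XOR Y
u3 = u2 XOR X = ((X XOR Z) XOR Y) XOR X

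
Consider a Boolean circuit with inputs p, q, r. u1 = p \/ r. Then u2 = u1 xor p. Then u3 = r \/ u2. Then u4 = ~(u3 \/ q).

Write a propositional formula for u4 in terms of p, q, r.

u1 = p \/ r
u2 = u1 xor p = (p \/ r) xor p
u3 = r \/ u2 = r \/ ((p \/ r) xor p)
u4 = ~(u3 \/ q) = ~((r \/ ((p \/ r) xor p)) \/ q)

~((r \/ ((p \/ r) xor p)) \/ q)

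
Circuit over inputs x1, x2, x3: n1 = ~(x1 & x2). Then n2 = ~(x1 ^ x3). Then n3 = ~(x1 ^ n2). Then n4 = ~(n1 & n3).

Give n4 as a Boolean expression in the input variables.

n1 = ~(x1 & x2)
n2 = ~(x1 ^ x3)
n3 = ~(x1 ^ n2) = ~(x1 ^ (~(x1 ^ x3)))
n4 = ~(n1 & n3) = ~((~(x1 & x2)) & (~(x1 ^ (~(x1 ^ x3)))))

~((~(x1 & x2)) & (~(x1 ^ (~(x1 ^ x3)))))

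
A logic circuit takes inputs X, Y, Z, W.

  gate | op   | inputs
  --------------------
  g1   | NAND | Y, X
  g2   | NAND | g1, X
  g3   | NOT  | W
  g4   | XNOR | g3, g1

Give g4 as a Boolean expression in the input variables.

g1 = Y NAND X
g3 = NOT W
g4 = g3 XNOR g1 = NOT W XNOR (Y NAND X)

NOT W XNOR (Y NAND X)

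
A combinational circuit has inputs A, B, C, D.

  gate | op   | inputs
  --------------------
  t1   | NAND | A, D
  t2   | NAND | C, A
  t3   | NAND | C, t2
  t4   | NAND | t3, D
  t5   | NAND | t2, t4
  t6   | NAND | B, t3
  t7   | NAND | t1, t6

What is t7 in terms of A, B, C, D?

(A NAND D) NAND (B NAND (C NAND (C NAND A)))

t1 = A NAND D
t2 = C NAND A
t3 = C NAND t2 = C NAND (C NAND A)
t6 = B NAND t3 = B NAND (C NAND (C NAND A))
t7 = t1 NAND t6 = (A NAND D) NAND (B NAND (C NAND (C NAND A)))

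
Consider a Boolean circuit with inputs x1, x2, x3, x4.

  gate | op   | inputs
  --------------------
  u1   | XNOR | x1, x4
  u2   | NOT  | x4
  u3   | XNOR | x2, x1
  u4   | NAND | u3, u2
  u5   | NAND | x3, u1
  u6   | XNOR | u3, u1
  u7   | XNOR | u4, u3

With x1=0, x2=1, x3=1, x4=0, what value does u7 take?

0

u2 = NOT 0 = 1
u3 = 1 XNOR 0 = 0
u4 = 0 NAND 1 = 1
u7 = 1 XNOR 0 = 0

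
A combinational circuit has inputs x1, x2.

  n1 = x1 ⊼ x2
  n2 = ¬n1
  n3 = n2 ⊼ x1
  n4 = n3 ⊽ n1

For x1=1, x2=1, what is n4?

1

n1 = 1 ⊼ 1 = 0
n2 = ¬0 = 1
n3 = 1 ⊼ 1 = 0
n4 = 0 ⊽ 0 = 1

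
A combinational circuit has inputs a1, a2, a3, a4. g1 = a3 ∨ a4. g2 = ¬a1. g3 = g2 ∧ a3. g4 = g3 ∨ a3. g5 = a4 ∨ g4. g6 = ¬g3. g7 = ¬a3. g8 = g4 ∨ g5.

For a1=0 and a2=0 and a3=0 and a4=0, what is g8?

0

g2 = ¬0 = 1
g3 = 1 ∧ 0 = 0
g4 = 0 ∨ 0 = 0
g5 = 0 ∨ 0 = 0
g8 = 0 ∨ 0 = 0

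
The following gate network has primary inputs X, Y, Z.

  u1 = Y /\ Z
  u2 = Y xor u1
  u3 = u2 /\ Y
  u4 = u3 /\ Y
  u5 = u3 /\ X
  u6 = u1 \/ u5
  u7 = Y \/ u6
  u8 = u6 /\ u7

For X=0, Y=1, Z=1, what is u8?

1

u1 = 1 /\ 1 = 1
u2 = 1 xor 1 = 0
u3 = 0 /\ 1 = 0
u5 = 0 /\ 0 = 0
u6 = 1 \/ 0 = 1
u7 = 1 \/ 1 = 1
u8 = 1 /\ 1 = 1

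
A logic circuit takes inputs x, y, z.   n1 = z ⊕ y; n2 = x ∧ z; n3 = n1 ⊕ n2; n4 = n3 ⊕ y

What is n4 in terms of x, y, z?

((z ⊕ y) ⊕ (x ∧ z)) ⊕ y

n1 = z ⊕ y
n2 = x ∧ z
n3 = n1 ⊕ n2 = (z ⊕ y) ⊕ (x ∧ z)
n4 = n3 ⊕ y = ((z ⊕ y) ⊕ (x ∧ z)) ⊕ y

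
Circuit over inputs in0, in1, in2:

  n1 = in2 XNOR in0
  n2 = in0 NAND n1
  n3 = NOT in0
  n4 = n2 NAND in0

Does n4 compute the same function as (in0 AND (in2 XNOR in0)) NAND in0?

No

n1 = in2 XNOR in0
n2 = in0 NAND n1 = in0 NAND (in2 XNOR in0)
n4 = n2 NAND in0 = (in0 NAND (in2 XNOR in0)) NAND in0
At in0=1, in1=0, in2=0: circuit gives 0, formula gives 1.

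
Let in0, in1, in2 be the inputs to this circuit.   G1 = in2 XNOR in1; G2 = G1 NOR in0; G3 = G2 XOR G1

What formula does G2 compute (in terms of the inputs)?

G1 = in2 XNOR in1
G2 = G1 NOR in0 = (in2 XNOR in1) NOR in0

(in2 XNOR in1) NOR in0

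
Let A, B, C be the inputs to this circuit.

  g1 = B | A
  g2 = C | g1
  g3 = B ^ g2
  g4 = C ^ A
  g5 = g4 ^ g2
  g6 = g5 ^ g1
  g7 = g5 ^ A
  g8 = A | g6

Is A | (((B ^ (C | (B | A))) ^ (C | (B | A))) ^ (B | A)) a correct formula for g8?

No

g1 = B | A
g2 = C | g1 = C | (B | A)
g4 = C ^ A
g5 = g4 ^ g2 = (C ^ A) ^ (C | (B | A))
g6 = g5 ^ g1 = ((C ^ A) ^ (C | (B | A))) ^ (B | A)
g8 = A | g6 = A | (((C ^ A) ^ (C | (B | A))) ^ (B | A))
At A=0, B=1, C=1: circuit gives 1, formula gives 0.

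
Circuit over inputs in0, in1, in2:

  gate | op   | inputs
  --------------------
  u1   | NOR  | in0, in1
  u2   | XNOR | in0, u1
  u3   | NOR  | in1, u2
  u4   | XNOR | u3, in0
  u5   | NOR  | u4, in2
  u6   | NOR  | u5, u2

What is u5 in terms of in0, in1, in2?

u1 = in0 NOR in1
u2 = in0 XNOR u1 = in0 XNOR (in0 NOR in1)
u3 = in1 NOR u2 = in1 NOR (in0 XNOR (in0 NOR in1))
u4 = u3 XNOR in0 = (in1 NOR (in0 XNOR (in0 NOR in1))) XNOR in0
u5 = u4 NOR in2 = ((in1 NOR (in0 XNOR (in0 NOR in1))) XNOR in0) NOR in2

((in1 NOR (in0 XNOR (in0 NOR in1))) XNOR in0) NOR in2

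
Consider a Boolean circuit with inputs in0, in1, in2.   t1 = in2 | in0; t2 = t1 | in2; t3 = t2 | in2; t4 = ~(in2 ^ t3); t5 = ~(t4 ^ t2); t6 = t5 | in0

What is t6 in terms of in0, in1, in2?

t1 = in2 | in0
t2 = t1 | in2 = (in2 | in0) | in2
t3 = t2 | in2 = ((in2 | in0) | in2) | in2
t4 = ~(in2 ^ t3) = ~(in2 ^ (((in2 | in0) | in2) | in2))
t5 = ~(t4 ^ t2) = ~((~(in2 ^ (((in2 | in0) | in2) | in2))) ^ ((in2 | in0) | in2))
t6 = t5 | in0 = (~((~(in2 ^ (((in2 | in0) | in2) | in2))) ^ ((in2 | in0) | in2))) | in0

(~((~(in2 ^ (((in2 | in0) | in2) | in2))) ^ ((in2 | in0) | in2))) | in0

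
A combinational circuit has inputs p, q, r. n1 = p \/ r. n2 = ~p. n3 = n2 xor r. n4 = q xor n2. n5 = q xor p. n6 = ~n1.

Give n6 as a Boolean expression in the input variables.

~(p \/ r)

n1 = p \/ r
n6 = ~n1 = ~(p \/ r)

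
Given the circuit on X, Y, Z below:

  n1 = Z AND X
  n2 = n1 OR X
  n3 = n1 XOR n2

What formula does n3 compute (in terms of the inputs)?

n1 = Z AND X
n2 = n1 OR X = (Z AND X) OR X
n3 = n1 XOR n2 = (Z AND X) XOR ((Z AND X) OR X)

(Z AND X) XOR ((Z AND X) OR X)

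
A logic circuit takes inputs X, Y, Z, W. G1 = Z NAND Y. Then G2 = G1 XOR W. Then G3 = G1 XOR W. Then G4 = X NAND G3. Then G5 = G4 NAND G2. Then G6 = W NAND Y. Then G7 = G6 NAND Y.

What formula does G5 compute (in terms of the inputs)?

G1 = Z NAND Y
G2 = G1 XOR W = (Z NAND Y) XOR W
G3 = G1 XOR W = (Z NAND Y) XOR W
G4 = X NAND G3 = X NAND ((Z NAND Y) XOR W)
G5 = G4 NAND G2 = (X NAND ((Z NAND Y) XOR W)) NAND ((Z NAND Y) XOR W)

(X NAND ((Z NAND Y) XOR W)) NAND ((Z NAND Y) XOR W)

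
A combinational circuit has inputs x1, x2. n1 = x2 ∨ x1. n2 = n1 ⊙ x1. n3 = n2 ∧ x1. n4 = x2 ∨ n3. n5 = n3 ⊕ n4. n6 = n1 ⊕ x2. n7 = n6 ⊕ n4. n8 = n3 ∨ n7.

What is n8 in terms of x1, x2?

(((x2 ∨ x1) ⊙ x1) ∧ x1) ∨ (((x2 ∨ x1) ⊕ x2) ⊕ (x2 ∨ (((x2 ∨ x1) ⊙ x1) ∧ x1)))

n1 = x2 ∨ x1
n2 = n1 ⊙ x1 = (x2 ∨ x1) ⊙ x1
n3 = n2 ∧ x1 = ((x2 ∨ x1) ⊙ x1) ∧ x1
n4 = x2 ∨ n3 = x2 ∨ (((x2 ∨ x1) ⊙ x1) ∧ x1)
n6 = n1 ⊕ x2 = (x2 ∨ x1) ⊕ x2
n7 = n6 ⊕ n4 = ((x2 ∨ x1) ⊕ x2) ⊕ (x2 ∨ (((x2 ∨ x1) ⊙ x1) ∧ x1))
n8 = n3 ∨ n7 = (((x2 ∨ x1) ⊙ x1) ∧ x1) ∨ (((x2 ∨ x1) ⊕ x2) ⊕ (x2 ∨ (((x2 ∨ x1) ⊙ x1) ∧ x1)))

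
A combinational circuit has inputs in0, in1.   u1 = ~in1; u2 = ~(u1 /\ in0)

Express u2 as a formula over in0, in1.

u1 = ~in1
u2 = ~(u1 /\ in0) = ~(~in1 /\ in0)

~(~in1 /\ in0)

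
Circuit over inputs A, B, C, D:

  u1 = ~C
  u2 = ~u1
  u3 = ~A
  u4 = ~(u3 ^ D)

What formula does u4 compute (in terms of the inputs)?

u3 = ~A
u4 = ~(u3 ^ D) = ~(~A ^ D)

~(~A ^ D)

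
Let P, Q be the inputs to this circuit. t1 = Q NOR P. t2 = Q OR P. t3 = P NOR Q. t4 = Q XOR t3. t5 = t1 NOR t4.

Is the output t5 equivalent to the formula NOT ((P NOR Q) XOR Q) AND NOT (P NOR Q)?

t1 = Q NOR P
t3 = P NOR Q
t4 = Q XOR t3 = Q XOR (P NOR Q)
t5 = t1 NOR t4 = (Q NOR P) NOR (Q XOR (P NOR Q))
At P=0, Q=0: circuit gives 0, formula gives 0.
At P=1, Q=0: circuit gives 1, formula gives 1.
Agrees on all 4 inputs.

Yes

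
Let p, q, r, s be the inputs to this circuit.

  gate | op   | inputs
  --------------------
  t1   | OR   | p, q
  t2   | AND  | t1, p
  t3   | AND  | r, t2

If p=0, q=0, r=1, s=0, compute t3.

t1 = 0 OR 0 = 0
t2 = 0 AND 0 = 0
t3 = 1 AND 0 = 0

0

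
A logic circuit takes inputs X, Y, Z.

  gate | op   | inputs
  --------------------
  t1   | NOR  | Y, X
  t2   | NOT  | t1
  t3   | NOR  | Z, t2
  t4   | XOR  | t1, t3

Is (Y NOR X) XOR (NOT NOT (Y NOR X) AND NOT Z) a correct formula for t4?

t1 = Y NOR X
t2 = NOT t1 = NOT (Y NOR X)
t3 = Z NOR t2 = Z NOR NOT (Y NOR X)
t4 = t1 XOR t3 = (Y NOR X) XOR (Z NOR NOT (Y NOR X))
At X=0, Y=0, Z=0: circuit gives 0, formula gives 0.
At X=0, Y=0, Z=1: circuit gives 1, formula gives 1.
Agrees on all 8 inputs.

Yes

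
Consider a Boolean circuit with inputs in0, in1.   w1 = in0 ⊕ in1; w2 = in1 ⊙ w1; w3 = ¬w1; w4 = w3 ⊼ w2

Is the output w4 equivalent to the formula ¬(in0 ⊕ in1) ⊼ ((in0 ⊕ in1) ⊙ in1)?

Yes

w1 = in0 ⊕ in1
w2 = in1 ⊙ w1 = in1 ⊙ (in0 ⊕ in1)
w3 = ¬w1 = ¬(in0 ⊕ in1)
w4 = w3 ⊼ w2 = ¬(in0 ⊕ in1) ⊼ (in1 ⊙ (in0 ⊕ in1))
At in0=0, in1=0: circuit gives 0, formula gives 0.
At in0=0, in1=1: circuit gives 1, formula gives 1.
Agrees on all 4 inputs.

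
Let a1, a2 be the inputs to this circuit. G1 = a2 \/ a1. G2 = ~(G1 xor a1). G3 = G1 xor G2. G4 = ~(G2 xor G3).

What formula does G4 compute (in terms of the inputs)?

G1 = a2 \/ a1
G2 = ~(G1 xor a1) = ~((a2 \/ a1) xor a1)
G3 = G1 xor G2 = (a2 \/ a1) xor (~((a2 \/ a1) xor a1))
G4 = ~(G2 xor G3) = ~((~((a2 \/ a1) xor a1)) xor ((a2 \/ a1) xor (~((a2 \/ a1) xor a1))))

~((~((a2 \/ a1) xor a1)) xor ((a2 \/ a1) xor (~((a2 \/ a1) xor a1))))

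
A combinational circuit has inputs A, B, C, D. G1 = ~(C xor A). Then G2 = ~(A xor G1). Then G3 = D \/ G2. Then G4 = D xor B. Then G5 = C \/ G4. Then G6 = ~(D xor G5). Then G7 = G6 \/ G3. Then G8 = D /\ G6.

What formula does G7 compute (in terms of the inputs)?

G1 = ~(C xor A)
G2 = ~(A xor G1) = ~(A xor (~(C xor A)))
G3 = D \/ G2 = D \/ (~(A xor (~(C xor A))))
G4 = D xor B
G5 = C \/ G4 = C \/ (D xor B)
G6 = ~(D xor G5) = ~(D xor (C \/ (D xor B)))
G7 = G6 \/ G3 = (~(D xor (C \/ (D xor B)))) \/ (D \/ (~(A xor (~(C xor A)))))

(~(D xor (C \/ (D xor B)))) \/ (D \/ (~(A xor (~(C xor A)))))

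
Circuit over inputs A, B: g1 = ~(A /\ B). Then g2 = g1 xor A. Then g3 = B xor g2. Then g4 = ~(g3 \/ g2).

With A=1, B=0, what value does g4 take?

1

g1 = ~(1 /\ 0) = 1
g2 = 1 xor 1 = 0
g3 = 0 xor 0 = 0
g4 = ~(0 \/ 0) = 1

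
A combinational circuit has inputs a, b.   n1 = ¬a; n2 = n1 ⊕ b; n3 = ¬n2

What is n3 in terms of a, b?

n1 = ¬a
n2 = n1 ⊕ b = ¬a ⊕ b
n3 = ¬n2 = ¬(¬a ⊕ b)

¬(¬a ⊕ b)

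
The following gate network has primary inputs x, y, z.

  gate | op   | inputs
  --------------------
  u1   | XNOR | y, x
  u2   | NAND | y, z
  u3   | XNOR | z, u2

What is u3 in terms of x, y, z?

z XNOR (y NAND z)

u2 = y NAND z
u3 = z XNOR u2 = z XNOR (y NAND z)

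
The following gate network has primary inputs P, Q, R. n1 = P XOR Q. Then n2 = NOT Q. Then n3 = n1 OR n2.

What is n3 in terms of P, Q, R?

n1 = P XOR Q
n2 = NOT Q
n3 = n1 OR n2 = (P XOR Q) OR NOT Q

(P XOR Q) OR NOT Q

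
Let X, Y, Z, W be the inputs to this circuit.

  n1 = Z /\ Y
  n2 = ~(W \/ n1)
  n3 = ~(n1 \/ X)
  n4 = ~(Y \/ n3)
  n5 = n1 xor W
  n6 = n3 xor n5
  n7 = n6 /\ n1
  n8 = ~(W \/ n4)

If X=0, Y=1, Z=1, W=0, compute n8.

1

n1 = 1 /\ 1 = 1
n3 = ~(1 \/ 0) = 0
n4 = ~(1 \/ 0) = 0
n8 = ~(0 \/ 0) = 1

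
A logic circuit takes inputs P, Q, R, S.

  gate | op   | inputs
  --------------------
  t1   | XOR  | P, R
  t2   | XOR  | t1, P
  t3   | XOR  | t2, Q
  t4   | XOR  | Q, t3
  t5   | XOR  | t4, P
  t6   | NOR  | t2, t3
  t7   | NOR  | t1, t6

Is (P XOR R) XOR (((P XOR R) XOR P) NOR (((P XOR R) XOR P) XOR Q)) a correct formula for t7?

No

t1 = P XOR R
t2 = t1 XOR P = (P XOR R) XOR P
t3 = t2 XOR Q = ((P XOR R) XOR P) XOR Q
t6 = t2 NOR t3 = ((P XOR R) XOR P) NOR (((P XOR R) XOR P) XOR Q)
t7 = t1 NOR t6 = (P XOR R) NOR (((P XOR R) XOR P) NOR (((P XOR R) XOR P) XOR Q))
At P=0, Q=0, R=0, S=0: circuit gives 0, formula gives 1.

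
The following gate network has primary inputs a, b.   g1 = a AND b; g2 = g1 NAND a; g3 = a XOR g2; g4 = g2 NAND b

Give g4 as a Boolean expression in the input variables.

((a AND b) NAND a) NAND b

g1 = a AND b
g2 = g1 NAND a = (a AND b) NAND a
g4 = g2 NAND b = ((a AND b) NAND a) NAND b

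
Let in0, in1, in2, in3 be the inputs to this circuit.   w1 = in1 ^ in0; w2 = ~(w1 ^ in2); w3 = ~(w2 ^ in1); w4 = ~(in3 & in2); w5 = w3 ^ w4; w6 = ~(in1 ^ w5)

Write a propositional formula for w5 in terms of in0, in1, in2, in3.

w1 = in1 ^ in0
w2 = ~(w1 ^ in2) = ~((in1 ^ in0) ^ in2)
w3 = ~(w2 ^ in1) = ~((~((in1 ^ in0) ^ in2)) ^ in1)
w4 = ~(in3 & in2)
w5 = w3 ^ w4 = (~((~((in1 ^ in0) ^ in2)) ^ in1)) ^ (~(in3 & in2))

(~((~((in1 ^ in0) ^ in2)) ^ in1)) ^ (~(in3 & in2))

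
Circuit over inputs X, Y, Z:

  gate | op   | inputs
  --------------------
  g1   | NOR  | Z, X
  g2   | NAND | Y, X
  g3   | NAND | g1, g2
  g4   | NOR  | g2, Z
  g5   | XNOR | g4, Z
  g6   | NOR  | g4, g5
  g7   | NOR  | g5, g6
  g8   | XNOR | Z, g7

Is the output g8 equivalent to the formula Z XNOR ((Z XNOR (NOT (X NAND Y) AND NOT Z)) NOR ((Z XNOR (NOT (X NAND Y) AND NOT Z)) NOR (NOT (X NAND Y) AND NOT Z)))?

Yes

g2 = Y NAND X
g4 = g2 NOR Z = (Y NAND X) NOR Z
g5 = g4 XNOR Z = ((Y NAND X) NOR Z) XNOR Z
g6 = g4 NOR g5 = ((Y NAND X) NOR Z) NOR (((Y NAND X) NOR Z) XNOR Z)
g7 = g5 NOR g6 = (((Y NAND X) NOR Z) XNOR Z) NOR (((Y NAND X) NOR Z) NOR (((Y NAND X) NOR Z) XNOR Z))
g8 = Z XNOR g7 = Z XNOR ((((Y NAND X) NOR Z) XNOR Z) NOR (((Y NAND X) NOR Z) NOR (((Y NAND X) NOR Z) XNOR Z)))
At X=0, Y=0, Z=1: circuit gives 0, formula gives 0.
At X=0, Y=0, Z=0: circuit gives 1, formula gives 1.
Agrees on all 8 inputs.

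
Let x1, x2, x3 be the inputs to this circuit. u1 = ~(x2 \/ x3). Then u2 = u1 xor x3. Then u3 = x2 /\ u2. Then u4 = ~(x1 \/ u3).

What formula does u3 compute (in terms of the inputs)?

u1 = ~(x2 \/ x3)
u2 = u1 xor x3 = (~(x2 \/ x3)) xor x3
u3 = x2 /\ u2 = x2 /\ ((~(x2 \/ x3)) xor x3)

x2 /\ ((~(x2 \/ x3)) xor x3)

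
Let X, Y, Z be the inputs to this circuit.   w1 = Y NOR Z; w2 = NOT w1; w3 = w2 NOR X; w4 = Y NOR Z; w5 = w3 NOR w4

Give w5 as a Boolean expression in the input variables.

w1 = Y NOR Z
w2 = NOT w1 = NOT (Y NOR Z)
w3 = w2 NOR X = NOT (Y NOR Z) NOR X
w4 = Y NOR Z
w5 = w3 NOR w4 = (NOT (Y NOR Z) NOR X) NOR (Y NOR Z)

(NOT (Y NOR Z) NOR X) NOR (Y NOR Z)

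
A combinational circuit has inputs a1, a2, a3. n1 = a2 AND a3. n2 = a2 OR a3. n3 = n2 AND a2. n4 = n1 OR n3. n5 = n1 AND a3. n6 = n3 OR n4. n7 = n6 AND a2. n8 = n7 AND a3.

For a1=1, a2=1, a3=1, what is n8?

n1 = 1 AND 1 = 1
n2 = 1 OR 1 = 1
n3 = 1 AND 1 = 1
n4 = 1 OR 1 = 1
n6 = 1 OR 1 = 1
n7 = 1 AND 1 = 1
n8 = 1 AND 1 = 1

1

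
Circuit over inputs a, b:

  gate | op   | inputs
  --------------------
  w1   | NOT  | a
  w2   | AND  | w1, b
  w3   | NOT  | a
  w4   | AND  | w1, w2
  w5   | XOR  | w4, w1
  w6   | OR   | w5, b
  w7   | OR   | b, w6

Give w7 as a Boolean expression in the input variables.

b OR (((NOT a AND (NOT a AND b)) XOR NOT a) OR b)

w1 = NOT a
w2 = w1 AND b = NOT a AND b
w4 = w1 AND w2 = NOT a AND (NOT a AND b)
w5 = w4 XOR w1 = (NOT a AND (NOT a AND b)) XOR NOT a
w6 = w5 OR b = ((NOT a AND (NOT a AND b)) XOR NOT a) OR b
w7 = b OR w6 = b OR (((NOT a AND (NOT a AND b)) XOR NOT a) OR b)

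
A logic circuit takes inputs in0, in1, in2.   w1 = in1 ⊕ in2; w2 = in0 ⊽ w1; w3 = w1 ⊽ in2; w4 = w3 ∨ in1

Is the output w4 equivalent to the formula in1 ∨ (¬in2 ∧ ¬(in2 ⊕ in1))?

Yes

w1 = in1 ⊕ in2
w3 = w1 ⊽ in2 = (in1 ⊕ in2) ⊽ in2
w4 = w3 ∨ in1 = ((in1 ⊕ in2) ⊽ in2) ∨ in1
At in0=0, in1=0, in2=1: circuit gives 0, formula gives 0.
At in0=0, in1=0, in2=0: circuit gives 1, formula gives 1.
Agrees on all 8 inputs.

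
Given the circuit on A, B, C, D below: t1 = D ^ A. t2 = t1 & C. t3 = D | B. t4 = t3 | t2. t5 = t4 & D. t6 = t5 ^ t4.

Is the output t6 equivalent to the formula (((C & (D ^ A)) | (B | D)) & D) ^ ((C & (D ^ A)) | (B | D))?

Yes

t1 = D ^ A
t2 = t1 & C = (D ^ A) & C
t3 = D | B
t4 = t3 | t2 = (D | B) | ((D ^ A) & C)
t5 = t4 & D = ((D | B) | ((D ^ A) & C)) & D
t6 = t5 ^ t4 = (((D | B) | ((D ^ A) & C)) & D) ^ ((D | B) | ((D ^ A) & C))
At A=0, B=0, C=0, D=0: circuit gives 0, formula gives 0.
At A=0, B=1, C=0, D=0: circuit gives 1, formula gives 1.
Agrees on all 16 inputs.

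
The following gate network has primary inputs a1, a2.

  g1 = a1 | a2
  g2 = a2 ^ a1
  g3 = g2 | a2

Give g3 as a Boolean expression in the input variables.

(a2 ^ a1) | a2

g2 = a2 ^ a1
g3 = g2 | a2 = (a2 ^ a1) | a2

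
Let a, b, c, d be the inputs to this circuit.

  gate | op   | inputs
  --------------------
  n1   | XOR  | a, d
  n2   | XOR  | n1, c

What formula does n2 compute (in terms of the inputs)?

(a XOR d) XOR c

n1 = a XOR d
n2 = n1 XOR c = (a XOR d) XOR c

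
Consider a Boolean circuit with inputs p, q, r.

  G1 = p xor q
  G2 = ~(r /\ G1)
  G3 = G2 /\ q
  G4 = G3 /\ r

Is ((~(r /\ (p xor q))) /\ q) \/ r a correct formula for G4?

No

G1 = p xor q
G2 = ~(r /\ G1) = ~(r /\ (p xor q))
G3 = G2 /\ q = (~(r /\ (p xor q))) /\ q
G4 = G3 /\ r = ((~(r /\ (p xor q))) /\ q) /\ r
At p=0, q=0, r=1: circuit gives 0, formula gives 1.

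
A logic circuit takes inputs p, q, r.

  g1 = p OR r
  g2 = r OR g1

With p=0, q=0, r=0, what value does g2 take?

g1 = 0 OR 0 = 0
g2 = 0 OR 0 = 0

0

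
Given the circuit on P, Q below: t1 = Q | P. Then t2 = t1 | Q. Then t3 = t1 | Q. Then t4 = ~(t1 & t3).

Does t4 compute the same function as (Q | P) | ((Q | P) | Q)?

t1 = Q | P
t3 = t1 | Q = (Q | P) | Q
t4 = ~(t1 & t3) = ~((Q | P) & ((Q | P) | Q))
At P=0, Q=0: circuit gives 1, formula gives 0.

No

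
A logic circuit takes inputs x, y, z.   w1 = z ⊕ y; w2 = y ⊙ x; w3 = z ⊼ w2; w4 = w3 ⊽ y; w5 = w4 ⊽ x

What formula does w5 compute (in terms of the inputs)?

w2 = y ⊙ x
w3 = z ⊼ w2 = z ⊼ (y ⊙ x)
w4 = w3 ⊽ y = (z ⊼ (y ⊙ x)) ⊽ y
w5 = w4 ⊽ x = ((z ⊼ (y ⊙ x)) ⊽ y) ⊽ x

((z ⊼ (y ⊙ x)) ⊽ y) ⊽ x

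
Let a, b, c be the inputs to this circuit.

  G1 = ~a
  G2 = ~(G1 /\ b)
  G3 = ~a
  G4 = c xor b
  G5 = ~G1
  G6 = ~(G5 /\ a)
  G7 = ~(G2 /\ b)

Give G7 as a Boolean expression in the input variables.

~((~(~a /\ b)) /\ b)

G1 = ~a
G2 = ~(G1 /\ b) = ~(~a /\ b)
G7 = ~(G2 /\ b) = ~((~(~a /\ b)) /\ b)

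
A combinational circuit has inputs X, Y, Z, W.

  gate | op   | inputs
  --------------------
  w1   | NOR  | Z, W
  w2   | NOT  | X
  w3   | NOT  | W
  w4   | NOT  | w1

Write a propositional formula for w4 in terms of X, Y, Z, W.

NOT (Z NOR W)

w1 = Z NOR W
w4 = NOT w1 = NOT (Z NOR W)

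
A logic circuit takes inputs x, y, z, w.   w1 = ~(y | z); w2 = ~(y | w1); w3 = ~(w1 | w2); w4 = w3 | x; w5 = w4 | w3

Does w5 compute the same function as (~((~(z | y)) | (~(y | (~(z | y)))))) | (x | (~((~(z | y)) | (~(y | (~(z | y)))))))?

Yes

w1 = ~(y | z)
w2 = ~(y | w1) = ~(y | (~(y | z)))
w3 = ~(w1 | w2) = ~((~(y | z)) | (~(y | (~(y | z)))))
w4 = w3 | x = (~((~(y | z)) | (~(y | (~(y | z)))))) | x
w5 = w4 | w3 = ((~((~(y | z)) | (~(y | (~(y | z)))))) | x) | (~((~(y | z)) | (~(y | (~(y | z))))))
At x=0, y=0, z=0, w=0: circuit gives 0, formula gives 0.
At x=0, y=1, z=0, w=0: circuit gives 1, formula gives 1.
Agrees on all 16 inputs.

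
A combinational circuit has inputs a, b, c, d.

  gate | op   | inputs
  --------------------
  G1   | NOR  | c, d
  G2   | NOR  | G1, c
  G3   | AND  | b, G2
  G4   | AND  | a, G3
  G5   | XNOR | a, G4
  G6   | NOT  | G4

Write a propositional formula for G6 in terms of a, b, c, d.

G1 = c NOR d
G2 = G1 NOR c = (c NOR d) NOR c
G3 = b AND G2 = b AND ((c NOR d) NOR c)
G4 = a AND G3 = a AND (b AND ((c NOR d) NOR c))
G6 = NOT G4 = NOT (a AND (b AND ((c NOR d) NOR c)))

NOT (a AND (b AND ((c NOR d) NOR c)))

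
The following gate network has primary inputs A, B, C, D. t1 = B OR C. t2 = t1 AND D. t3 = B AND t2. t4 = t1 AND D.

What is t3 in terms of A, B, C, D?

B AND ((B OR C) AND D)

t1 = B OR C
t2 = t1 AND D = (B OR C) AND D
t3 = B AND t2 = B AND ((B OR C) AND D)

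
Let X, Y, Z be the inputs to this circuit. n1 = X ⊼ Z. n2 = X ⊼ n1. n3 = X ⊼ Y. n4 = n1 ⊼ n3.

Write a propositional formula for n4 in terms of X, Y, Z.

n1 = X ⊼ Z
n3 = X ⊼ Y
n4 = n1 ⊼ n3 = (X ⊼ Z) ⊼ (X ⊼ Y)

(X ⊼ Z) ⊼ (X ⊼ Y)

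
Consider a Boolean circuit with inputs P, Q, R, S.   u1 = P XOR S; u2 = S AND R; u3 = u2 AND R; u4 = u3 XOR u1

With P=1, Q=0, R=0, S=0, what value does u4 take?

1

u1 = 1 XOR 0 = 1
u2 = 0 AND 0 = 0
u3 = 0 AND 0 = 0
u4 = 0 XOR 1 = 1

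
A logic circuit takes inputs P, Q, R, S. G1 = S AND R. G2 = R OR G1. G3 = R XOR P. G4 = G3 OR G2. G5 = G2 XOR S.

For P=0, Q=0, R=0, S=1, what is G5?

G1 = 1 AND 0 = 0
G2 = 0 OR 0 = 0
G5 = 0 XOR 1 = 1

1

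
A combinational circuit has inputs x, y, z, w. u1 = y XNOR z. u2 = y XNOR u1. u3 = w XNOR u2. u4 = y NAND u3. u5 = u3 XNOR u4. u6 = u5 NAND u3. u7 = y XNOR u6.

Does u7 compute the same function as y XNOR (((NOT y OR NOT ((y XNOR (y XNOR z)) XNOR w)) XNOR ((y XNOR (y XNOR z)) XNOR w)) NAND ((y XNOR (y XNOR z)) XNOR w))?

Yes

u1 = y XNOR z
u2 = y XNOR u1 = y XNOR (y XNOR z)
u3 = w XNOR u2 = w XNOR (y XNOR (y XNOR z))
u4 = y NAND u3 = y NAND (w XNOR (y XNOR (y XNOR z)))
u5 = u3 XNOR u4 = (w XNOR (y XNOR (y XNOR z))) XNOR (y NAND (w XNOR (y XNOR (y XNOR z))))
u6 = u5 NAND u3 = ((w XNOR (y XNOR (y XNOR z))) XNOR (y NAND (w XNOR (y XNOR (y XNOR z))))) NAND (w XNOR (y XNOR (y XNOR z)))
u7 = y XNOR u6 = y XNOR (((w XNOR (y XNOR (y XNOR z))) XNOR (y NAND (w XNOR (y XNOR (y XNOR z))))) NAND (w XNOR (y XNOR (y XNOR z))))
At x=0, y=0, z=0, w=1: circuit gives 0, formula gives 0.
At x=0, y=0, z=0, w=0: circuit gives 1, formula gives 1.
Agrees on all 16 inputs.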